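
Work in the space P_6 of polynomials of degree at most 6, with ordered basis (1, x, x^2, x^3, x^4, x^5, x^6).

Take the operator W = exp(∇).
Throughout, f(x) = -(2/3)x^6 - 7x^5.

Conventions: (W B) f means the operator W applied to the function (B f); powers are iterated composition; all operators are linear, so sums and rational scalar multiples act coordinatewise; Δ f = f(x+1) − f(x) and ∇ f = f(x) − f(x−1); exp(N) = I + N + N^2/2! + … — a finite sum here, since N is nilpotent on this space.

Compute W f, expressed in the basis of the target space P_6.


g(x) = -(2/3)x^6 - 11x^5 - 35x^4 + (40/3)x^3 + 60x^2 - 43x - 8

order-1 term: -4x^5 - 25x^4 + (170/3)x^3 - 60x^2 + 31x - 19/3
order-2 term: -10x^4 - 30x^3 + 140x^2 - 185x + 253/3
order-3 term: -(40/3)x^3 - 10x^2 + 110x - 115
order-4 term: -10x^2 + 5x + 80/3
order-5 term: -4x + 3
order-6 term: -2/3
the series for exp(∇) f terminates at order 6
exp(∇) f = -(2/3)x^6 - 11x^5 - 35x^4 + (40/3)x^3 + 60x^2 - 43x - 8


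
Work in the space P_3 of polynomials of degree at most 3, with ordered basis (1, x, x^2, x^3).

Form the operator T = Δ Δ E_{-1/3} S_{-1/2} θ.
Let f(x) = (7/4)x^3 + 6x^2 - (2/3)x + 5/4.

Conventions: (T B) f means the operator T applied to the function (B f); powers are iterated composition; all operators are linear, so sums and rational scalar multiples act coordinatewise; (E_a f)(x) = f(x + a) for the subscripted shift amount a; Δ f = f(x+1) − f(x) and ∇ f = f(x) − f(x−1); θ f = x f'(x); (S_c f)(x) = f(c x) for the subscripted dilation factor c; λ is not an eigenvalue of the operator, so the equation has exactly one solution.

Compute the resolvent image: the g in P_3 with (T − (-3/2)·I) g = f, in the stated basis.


write g with unknown coordinates in the stated basis and equate coefficients in (T − (-3/2)·I) g = f
solving from the highest basis element down gives g = (7/6)x^3 + 4x^2 + (47/36)x - 2/3
check: T g = -(21/8)x + 9/4
so T g − (-3/2)·g = (7/4)x^3 + 6x^2 - (2/3)x + 5/4 = f ✓

the image equals g(x) = (7/6)x^3 + 4x^2 + (47/36)x - 2/3


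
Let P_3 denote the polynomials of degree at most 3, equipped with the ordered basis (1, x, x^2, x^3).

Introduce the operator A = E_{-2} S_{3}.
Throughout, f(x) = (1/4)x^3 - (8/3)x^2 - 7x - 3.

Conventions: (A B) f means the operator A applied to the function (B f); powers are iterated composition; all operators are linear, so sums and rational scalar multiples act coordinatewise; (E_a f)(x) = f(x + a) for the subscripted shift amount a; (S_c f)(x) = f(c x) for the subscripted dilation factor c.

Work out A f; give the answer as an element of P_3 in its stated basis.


the result is g(x) = (27/4)x^3 - (129/2)x^2 + 156x - 111

S_{3} f = (27/4)x^3 - 24x^2 - 21x - 3
E_{-2} S_{3} f = (27/4)x^3 - (129/2)x^2 + 156x - 111


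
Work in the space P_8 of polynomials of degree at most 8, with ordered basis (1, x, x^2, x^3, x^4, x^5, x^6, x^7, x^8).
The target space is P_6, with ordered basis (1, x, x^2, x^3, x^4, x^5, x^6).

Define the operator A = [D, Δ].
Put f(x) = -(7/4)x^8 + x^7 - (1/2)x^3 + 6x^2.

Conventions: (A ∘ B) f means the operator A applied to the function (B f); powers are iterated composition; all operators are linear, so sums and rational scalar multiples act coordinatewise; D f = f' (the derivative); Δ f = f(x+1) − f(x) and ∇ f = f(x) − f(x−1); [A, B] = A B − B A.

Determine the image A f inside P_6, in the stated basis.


Δ f = -14x^7 - 42x^6 - 77x^5 - (175/2)x^4 - 63x^3 - (59/2)x^2 + (7/2)x + 19/4
D Δ f = -98x^6 - 252x^5 - 385x^4 - 350x^3 - 189x^2 - 59x + 7/2
D f = -14x^7 + 7x^6 - (3/2)x^2 + 12x
Δ D f = -98x^6 - 252x^5 - 385x^4 - 350x^3 - 189x^2 - 59x + 7/2
[D, Δ] f = 0

g(x) = 0


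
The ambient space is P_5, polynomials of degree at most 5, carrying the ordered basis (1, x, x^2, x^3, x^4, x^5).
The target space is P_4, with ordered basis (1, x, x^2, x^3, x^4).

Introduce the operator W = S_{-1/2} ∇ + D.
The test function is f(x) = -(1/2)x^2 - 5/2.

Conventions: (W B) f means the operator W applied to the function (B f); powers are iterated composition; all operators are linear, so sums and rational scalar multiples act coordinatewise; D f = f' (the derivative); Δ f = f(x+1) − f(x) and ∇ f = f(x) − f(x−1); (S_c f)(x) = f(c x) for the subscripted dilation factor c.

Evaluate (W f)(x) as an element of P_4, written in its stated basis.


∇ f = -x + 1/2
S_{-1/2} ∇ f = (1/2)x + 1/2
D f = -x
(S_{-1/2} ∇ + D) f = -(1/2)x + 1/2

the image equals g(x) = -(1/2)x + 1/2


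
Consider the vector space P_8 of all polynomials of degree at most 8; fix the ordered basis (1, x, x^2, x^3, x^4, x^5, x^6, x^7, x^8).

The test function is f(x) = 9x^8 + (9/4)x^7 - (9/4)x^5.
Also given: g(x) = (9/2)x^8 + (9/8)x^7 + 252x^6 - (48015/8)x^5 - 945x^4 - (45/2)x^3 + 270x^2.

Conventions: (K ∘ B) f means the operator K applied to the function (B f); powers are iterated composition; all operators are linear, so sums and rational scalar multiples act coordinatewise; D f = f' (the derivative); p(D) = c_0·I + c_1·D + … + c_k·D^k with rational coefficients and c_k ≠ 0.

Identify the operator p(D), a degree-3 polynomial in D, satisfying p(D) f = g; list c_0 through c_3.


c_0 = 1/2, c_1 = 0, c_2 = 1/2, c_3 = -2

D^0 f = 9x^8 + (9/4)x^7 - (9/4)x^5
D^1 f = 72x^7 + (63/4)x^6 - (45/4)x^4
D^2 f = 504x^6 + (189/2)x^5 - 45x^3
D^3 f = 3024x^5 + (945/2)x^4 - 135x^2
matching coefficients of g against c_0 f + c_1 Df + … from the top degree down determines the c_i
solution: c_0 = 1/2, c_1 = 0, c_2 = 1/2, c_3 = -2


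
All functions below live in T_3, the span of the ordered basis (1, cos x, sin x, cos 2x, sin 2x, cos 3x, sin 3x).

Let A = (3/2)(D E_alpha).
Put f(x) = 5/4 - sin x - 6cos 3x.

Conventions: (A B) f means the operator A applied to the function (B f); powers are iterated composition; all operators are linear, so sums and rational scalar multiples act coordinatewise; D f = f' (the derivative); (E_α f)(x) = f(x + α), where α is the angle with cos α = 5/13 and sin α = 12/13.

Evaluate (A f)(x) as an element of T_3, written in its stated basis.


E_alpha f = 5/4 - (12/13)cos x - (5/13)sin x + (12210/2197)cos 3x - (4968/2197)sin 3x
D E_alpha f = -(5/13)cos x + (12/13)sin x - (14904/2197)cos 3x - (36630/2197)sin 3x
((3/2)(D E_alpha)) f = -(15/26)cos x + (18/13)sin x - (22356/2197)cos 3x - (54945/2197)sin 3x

the result is g(x) = -(15/26)cos x + (18/13)sin x - (22356/2197)cos 3x - (54945/2197)sin 3x


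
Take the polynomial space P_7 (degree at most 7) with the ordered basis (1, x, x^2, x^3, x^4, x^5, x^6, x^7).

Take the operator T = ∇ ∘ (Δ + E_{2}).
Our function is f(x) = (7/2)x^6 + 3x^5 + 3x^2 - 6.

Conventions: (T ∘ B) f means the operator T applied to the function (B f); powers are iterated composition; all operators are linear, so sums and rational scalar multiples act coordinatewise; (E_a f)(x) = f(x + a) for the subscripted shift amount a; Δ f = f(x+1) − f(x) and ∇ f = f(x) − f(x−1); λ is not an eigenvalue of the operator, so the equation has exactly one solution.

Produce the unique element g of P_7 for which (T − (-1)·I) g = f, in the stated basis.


the result is g(x) = (7/2)x^6 - 18x^5 - (345/2)x^4 + 1100x^3 + (4491/2)x^2 - 15282x - 777/2

write g with unknown coordinates in the stated basis and equate coefficients in (T − (-1)·I) g = f
solving from the highest basis element down gives g = (7/2)x^6 - 18x^5 - (345/2)x^4 + 1100x^3 + (4491/2)x^2 - 15282x - 777/2
check: T g = 21x^5 + (345/2)x^4 - 1100x^3 - (4485/2)x^2 + 15282x + 765/2
so T g − (-1)·g = (7/2)x^6 + 3x^5 + 3x^2 - 6 = f ✓


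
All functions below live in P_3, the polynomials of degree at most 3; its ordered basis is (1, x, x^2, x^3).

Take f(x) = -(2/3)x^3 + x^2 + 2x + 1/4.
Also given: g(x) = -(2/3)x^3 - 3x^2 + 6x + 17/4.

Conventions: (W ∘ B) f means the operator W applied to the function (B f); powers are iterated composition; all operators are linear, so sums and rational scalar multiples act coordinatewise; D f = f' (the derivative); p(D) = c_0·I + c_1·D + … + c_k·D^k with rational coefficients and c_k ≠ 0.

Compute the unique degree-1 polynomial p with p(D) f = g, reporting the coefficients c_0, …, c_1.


p(D) = I + 2·D, i.e. c_0 = 1, c_1 = 2

D^0 f = -(2/3)x^3 + x^2 + 2x + 1/4
D^1 f = -2x^2 + 2x + 2
matching coefficients of g against c_0 f + c_1 Df + … from the top degree down determines the c_i
solution: c_0 = 1, c_1 = 2


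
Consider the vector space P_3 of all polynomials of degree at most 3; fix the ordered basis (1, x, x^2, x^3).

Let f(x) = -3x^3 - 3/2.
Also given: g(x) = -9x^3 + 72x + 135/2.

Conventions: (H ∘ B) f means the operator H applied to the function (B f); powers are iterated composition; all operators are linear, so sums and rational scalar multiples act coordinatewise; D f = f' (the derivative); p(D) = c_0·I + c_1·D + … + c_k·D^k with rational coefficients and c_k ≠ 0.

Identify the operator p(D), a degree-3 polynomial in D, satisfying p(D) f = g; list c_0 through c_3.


p(D) = 3·I − 4·D^2 − 4·D^3, i.e. c_0 = 3, c_1 = 0, c_2 = -4, c_3 = -4

D^0 f = -3x^3 - 3/2
D^1 f = -9x^2
D^2 f = -18x
D^3 f = -18
matching coefficients of g against c_0 f + c_1 Df + … from the top degree down determines the c_i
solution: c_0 = 3, c_1 = 0, c_2 = -4, c_3 = -4


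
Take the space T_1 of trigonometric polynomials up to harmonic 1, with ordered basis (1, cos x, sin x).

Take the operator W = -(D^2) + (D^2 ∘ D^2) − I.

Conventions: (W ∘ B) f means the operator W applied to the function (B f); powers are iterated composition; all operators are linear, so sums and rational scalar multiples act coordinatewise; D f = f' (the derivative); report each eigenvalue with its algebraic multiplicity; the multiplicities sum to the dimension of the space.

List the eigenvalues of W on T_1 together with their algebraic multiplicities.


λ = -1 (multiplicity 1), λ = 1 (multiplicity 2)

image of 1: -1
image of cos x: cos x
image of sin x: sin x
the matrix is diagonal; its diagonal is (-1, 1, 1)
for a triangular matrix the eigenvalues are the diagonal entries, with algebraic multiplicity their repetition count


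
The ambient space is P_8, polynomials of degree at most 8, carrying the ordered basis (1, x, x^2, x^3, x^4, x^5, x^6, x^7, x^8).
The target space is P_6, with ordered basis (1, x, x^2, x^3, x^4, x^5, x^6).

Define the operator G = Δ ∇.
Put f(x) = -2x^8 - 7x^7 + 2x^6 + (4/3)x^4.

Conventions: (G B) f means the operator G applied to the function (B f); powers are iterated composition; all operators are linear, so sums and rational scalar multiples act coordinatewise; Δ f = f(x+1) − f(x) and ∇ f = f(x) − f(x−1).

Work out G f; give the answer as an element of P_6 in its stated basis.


g(x) = -112x^6 - 294x^5 - 220x^4 - 490x^3 - 36x^2 - 98x + 8/3

∇ f = -16x^7 + 7x^6 + 47x^5 - 135x^4 + (535/3)x^3 - 129x^2 + (151/3)x - 25/3
Δ ∇ f = -112x^6 - 294x^5 - 220x^4 - 490x^3 - 36x^2 - 98x + 8/3


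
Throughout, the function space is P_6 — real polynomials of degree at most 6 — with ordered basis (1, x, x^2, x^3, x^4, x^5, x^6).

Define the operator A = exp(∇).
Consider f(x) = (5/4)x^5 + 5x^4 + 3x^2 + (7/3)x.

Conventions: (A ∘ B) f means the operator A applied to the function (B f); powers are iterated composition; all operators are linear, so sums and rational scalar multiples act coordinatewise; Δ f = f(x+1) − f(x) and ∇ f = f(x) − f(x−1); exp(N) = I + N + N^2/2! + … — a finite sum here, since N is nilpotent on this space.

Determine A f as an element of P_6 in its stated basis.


order-1 term: (25/4)x^4 + (15/2)x^3 - (35/2)x^2 + (79/4)x - 53/12
order-2 term: (25/2)x^3 - (15/2)x^2 - (65/4)x + 77/4
order-3 term: (25/2)x^2 - (35/2)x + 5/4
order-4 term: (25/4)x - 15/2
order-5 term: 5/4
the series for exp(∇) f terminates at order 5
exp(∇) f = (5/4)x^5 + (45/4)x^4 + 20x^3 - (19/2)x^2 - (65/12)x + 59/6

the result is g(x) = (5/4)x^5 + (45/4)x^4 + 20x^3 - (19/2)x^2 - (65/12)x + 59/6


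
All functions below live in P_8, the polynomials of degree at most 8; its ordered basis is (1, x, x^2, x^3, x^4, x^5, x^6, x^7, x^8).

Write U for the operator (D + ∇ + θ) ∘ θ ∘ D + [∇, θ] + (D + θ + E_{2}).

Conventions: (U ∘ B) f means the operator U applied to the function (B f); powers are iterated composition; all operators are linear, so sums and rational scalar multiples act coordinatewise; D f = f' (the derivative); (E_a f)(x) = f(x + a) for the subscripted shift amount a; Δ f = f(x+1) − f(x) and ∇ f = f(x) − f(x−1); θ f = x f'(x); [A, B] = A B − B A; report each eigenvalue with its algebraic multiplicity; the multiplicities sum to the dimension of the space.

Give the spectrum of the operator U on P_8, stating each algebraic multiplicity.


λ = 1 (multiplicity 1), λ = 2 (multiplicity 1), λ = 3 (multiplicity 1), λ = 4 (multiplicity 1), λ = 5 (multiplicity 1), λ = 6 (multiplicity 1), λ = 7 (multiplicity 1), λ = 8 (multiplicity 1), λ = 9 (multiplicity 1)

image of 1: 1
image of x: 2x + 4
image of x^2: 3x^2 + 10x + 6
image of x^3: 4x^3 + 24x^2 + 30x + 5
image of x^4: 5x^4 + 52x^3 + 84x^2 + 8x + 24
image of x^5: 6x^5 + 100x^4 + 180x^3 - 10x^2 + 140x + 17
image of x^6: 7x^6 + 174x^5 + 330x^4 - 80x^3 + 480x^2 + 72x + 88
image of x^7: 8x^7 + 280x^6 + 546x^5 - 245x^4 + 1260x^3 + 147x^2 + 658x + 93
image of x^8: 9x^8 + 424x^7 + 840x^6 - 560x^5 + 2800x^4 + 112x^3 + 2800x^2 + 688x + 304
the matrix is upper triangular; its diagonal is (1, 2, 3, 4, 5, 6, 7, 8, 9)
for a triangular matrix the eigenvalues are the diagonal entries, with algebraic multiplicity their repetition count


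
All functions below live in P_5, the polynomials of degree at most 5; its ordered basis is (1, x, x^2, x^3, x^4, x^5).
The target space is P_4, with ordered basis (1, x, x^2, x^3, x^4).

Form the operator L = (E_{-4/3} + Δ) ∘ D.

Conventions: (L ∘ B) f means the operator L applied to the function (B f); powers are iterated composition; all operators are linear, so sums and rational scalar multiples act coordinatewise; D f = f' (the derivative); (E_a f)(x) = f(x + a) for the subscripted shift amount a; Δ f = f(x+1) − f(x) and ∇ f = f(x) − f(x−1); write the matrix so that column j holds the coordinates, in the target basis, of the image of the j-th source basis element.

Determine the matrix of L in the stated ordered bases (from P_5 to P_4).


the matrix is [[0, 1, -2/3, 25/3, -148/27, 1685/81]; [0, 0, 2, -2, 100/3, -740/27]; [0, 0, 0, 3, -4, 250/3]; [0, 0, 0, 0, 4, -20/3]; [0, 0, 0, 0, 0, 5]] (rows listed top to bottom)

image of 1: 0
image of x: 1
image of x^2: 2x - 2/3
image of x^3: 3x^2 - 2x + 25/3
image of x^4: 4x^3 - 4x^2 + (100/3)x - 148/27
image of x^5: 5x^4 - (20/3)x^3 + (250/3)x^2 - (740/27)x + 1685/81
each image's coordinates form column j of the matrix


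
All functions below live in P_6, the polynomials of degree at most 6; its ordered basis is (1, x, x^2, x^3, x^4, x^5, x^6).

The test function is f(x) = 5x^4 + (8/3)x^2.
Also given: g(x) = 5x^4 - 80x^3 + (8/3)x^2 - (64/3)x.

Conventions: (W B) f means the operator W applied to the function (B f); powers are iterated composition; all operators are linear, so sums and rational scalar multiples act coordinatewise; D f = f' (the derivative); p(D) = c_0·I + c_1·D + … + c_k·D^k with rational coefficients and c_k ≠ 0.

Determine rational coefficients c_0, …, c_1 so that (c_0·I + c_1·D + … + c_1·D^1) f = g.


p(D) = I − 4·D, i.e. c_0 = 1, c_1 = -4

D^0 f = 5x^4 + (8/3)x^2
D^1 f = 20x^3 + (16/3)x
matching coefficients of g against c_0 f + c_1 Df + … from the top degree down determines the c_i
solution: c_0 = 1, c_1 = -4


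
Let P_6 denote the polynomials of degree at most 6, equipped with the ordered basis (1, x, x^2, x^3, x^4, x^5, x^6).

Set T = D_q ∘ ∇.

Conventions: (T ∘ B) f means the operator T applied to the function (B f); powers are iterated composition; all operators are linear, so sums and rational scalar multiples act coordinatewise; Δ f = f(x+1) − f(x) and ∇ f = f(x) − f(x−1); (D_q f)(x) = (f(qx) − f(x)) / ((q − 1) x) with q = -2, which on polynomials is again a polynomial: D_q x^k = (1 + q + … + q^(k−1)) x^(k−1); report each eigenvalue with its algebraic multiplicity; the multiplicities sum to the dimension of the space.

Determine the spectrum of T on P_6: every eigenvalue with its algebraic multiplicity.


λ = 0 (multiplicity 7)

image of 1: 0
image of x: 0
image of x^2: 2
image of x^3: -3x - 3
image of x^4: 12x^2 + 6x + 4
image of x^5: -25x^3 - 30x^2 - 10x - 5
image of x^6: 66x^4 + 75x^3 + 60x^2 + 15x + 6
the matrix is upper triangular; its diagonal is (0, 0, 0, 0, 0, 0, 0)
for a triangular matrix the eigenvalues are the diagonal entries, with algebraic multiplicity their repetition count


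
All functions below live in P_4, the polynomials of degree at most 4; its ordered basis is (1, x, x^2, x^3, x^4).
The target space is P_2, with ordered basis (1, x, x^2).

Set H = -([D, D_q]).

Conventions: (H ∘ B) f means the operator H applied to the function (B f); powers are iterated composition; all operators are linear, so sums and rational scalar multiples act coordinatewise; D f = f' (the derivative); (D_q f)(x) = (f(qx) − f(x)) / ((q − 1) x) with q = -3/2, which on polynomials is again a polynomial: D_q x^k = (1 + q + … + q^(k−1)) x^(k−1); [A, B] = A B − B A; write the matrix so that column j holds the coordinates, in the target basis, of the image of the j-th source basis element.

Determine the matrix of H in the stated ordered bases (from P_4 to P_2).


image of 1: 0
image of x: 0
image of x^2: 5/2
image of x^3: -5x
image of x^4: (95/8)x^2
each image's coordinates form column j of the matrix

the matrix is [[0, 0, 5/2, 0, 0]; [0, 0, 0, -5, 0]; [0, 0, 0, 0, 95/8]] (rows listed top to bottom)


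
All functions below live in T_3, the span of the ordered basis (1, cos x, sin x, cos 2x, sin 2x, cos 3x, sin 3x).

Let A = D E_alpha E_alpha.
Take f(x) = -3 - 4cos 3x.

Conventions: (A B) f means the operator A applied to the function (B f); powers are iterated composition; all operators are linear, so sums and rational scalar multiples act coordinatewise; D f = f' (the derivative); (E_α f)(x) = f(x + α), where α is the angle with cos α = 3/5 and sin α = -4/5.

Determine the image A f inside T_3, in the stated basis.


E_alpha f = -3 + (468/125)cos 3x - (176/125)sin 3x
E_alpha E_alpha f = -3 - (47012/15625)cos 3x + (41184/15625)sin 3x
D E_alpha E_alpha f = (123552/15625)cos 3x + (141036/15625)sin 3x

g(x) = (123552/15625)cos 3x + (141036/15625)sin 3x


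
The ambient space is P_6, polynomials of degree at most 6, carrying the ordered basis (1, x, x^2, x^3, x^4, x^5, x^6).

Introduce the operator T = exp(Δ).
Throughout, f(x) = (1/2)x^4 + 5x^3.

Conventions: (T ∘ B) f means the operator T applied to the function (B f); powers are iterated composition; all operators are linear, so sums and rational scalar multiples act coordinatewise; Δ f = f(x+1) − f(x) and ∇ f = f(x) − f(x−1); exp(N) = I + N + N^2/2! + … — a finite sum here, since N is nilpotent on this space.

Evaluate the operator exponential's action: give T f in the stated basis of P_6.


the image equals g(x) = (1/2)x^4 + 7x^3 + 21x^2 + 40x + 65/2

order-1 term: 2x^3 + 18x^2 + 17x + 11/2
order-2 term: 3x^2 + 21x + 37/2
order-3 term: 2x + 8
order-4 term: 1/2
the series for exp(Δ) f terminates at order 4
exp(Δ) f = (1/2)x^4 + 7x^3 + 21x^2 + 40x + 65/2


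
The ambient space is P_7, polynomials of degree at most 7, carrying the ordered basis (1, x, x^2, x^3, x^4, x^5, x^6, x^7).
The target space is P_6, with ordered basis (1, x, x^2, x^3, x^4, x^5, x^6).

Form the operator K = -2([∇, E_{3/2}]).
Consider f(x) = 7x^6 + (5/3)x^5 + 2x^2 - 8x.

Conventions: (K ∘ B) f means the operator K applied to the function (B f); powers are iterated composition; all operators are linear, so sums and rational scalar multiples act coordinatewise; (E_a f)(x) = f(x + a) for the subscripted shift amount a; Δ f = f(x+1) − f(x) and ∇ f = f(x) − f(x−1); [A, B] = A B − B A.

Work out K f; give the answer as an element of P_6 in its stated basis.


E_{3/2} f = 7x^6 + (194/3)x^5 + (995/4)x^4 + 510x^3 + (9437/16)x^2 + (2873/8)x + 5433/64
∇ E_{3/2} f = 42x^5 + (655/3)x^4 + (1465/3)x^3 + (3475/6)x^2 + (8719/24)x + 4235/48
∇ f = 42x^5 - (290/3)x^4 + (370/3)x^3 - (265/3)x^2 + (113/3)x - 46/3
E_{3/2} ∇ f = 42x^5 + (655/3)x^4 + (1465/3)x^3 + (3475/6)x^2 + (8719/24)x + 4235/48
[∇, E_{3/2}] f = 0
(-2([∇, E_{3/2}])) f = 0

g(x) = 0


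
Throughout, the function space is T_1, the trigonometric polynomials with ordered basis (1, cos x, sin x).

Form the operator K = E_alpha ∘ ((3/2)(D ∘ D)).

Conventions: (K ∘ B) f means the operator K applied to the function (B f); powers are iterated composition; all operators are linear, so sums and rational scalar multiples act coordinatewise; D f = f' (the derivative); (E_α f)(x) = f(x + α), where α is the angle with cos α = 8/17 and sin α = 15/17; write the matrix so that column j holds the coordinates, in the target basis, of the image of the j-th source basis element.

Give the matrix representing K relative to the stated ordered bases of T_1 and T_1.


image of 1: 0
image of cos x: -(12/17)cos x + (45/34)sin x
image of sin x: -(45/34)cos x - (12/17)sin x
each image's coordinates form column j of the matrix

the matrix is [[0, 0, 0]; [0, -12/17, -45/34]; [0, 45/34, -12/17]] (rows listed top to bottom)


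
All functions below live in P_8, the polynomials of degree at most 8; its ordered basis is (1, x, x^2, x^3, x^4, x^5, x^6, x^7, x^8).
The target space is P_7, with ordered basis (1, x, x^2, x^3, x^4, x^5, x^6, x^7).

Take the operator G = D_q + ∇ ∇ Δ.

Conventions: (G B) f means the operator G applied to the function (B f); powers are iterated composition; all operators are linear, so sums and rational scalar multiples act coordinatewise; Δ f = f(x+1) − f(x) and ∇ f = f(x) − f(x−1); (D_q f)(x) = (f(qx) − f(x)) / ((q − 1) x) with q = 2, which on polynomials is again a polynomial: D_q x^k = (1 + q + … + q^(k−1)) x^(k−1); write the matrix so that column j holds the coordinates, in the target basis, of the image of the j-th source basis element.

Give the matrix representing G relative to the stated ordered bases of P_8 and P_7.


the matrix is [[0, 1, 0, 6, -12, 30, -60, 126, -252]; [0, 0, 3, 0, 24, -60, 180, -420, 1008]; [0, 0, 0, 7, 0, 60, -180, 630, -1680]; [0, 0, 0, 0, 15, 0, 120, -420, 1680]; [0, 0, 0, 0, 0, 31, 0, 210, -840]; [0, 0, 0, 0, 0, 0, 63, 0, 336]; [0, 0, 0, 0, 0, 0, 0, 127, 0]; [0, 0, 0, 0, 0, 0, 0, 0, 255]] (rows listed top to bottom)

image of 1: 0
image of x: 1
image of x^2: 3x
image of x^3: 7x^2 + 6
image of x^4: 15x^3 + 24x - 12
image of x^5: 31x^4 + 60x^2 - 60x + 30
image of x^6: 63x^5 + 120x^3 - 180x^2 + 180x - 60
image of x^7: 127x^6 + 210x^4 - 420x^3 + 630x^2 - 420x + 126
image of x^8: 255x^7 + 336x^5 - 840x^4 + 1680x^3 - 1680x^2 + 1008x - 252
each image's coordinates form column j of the matrix


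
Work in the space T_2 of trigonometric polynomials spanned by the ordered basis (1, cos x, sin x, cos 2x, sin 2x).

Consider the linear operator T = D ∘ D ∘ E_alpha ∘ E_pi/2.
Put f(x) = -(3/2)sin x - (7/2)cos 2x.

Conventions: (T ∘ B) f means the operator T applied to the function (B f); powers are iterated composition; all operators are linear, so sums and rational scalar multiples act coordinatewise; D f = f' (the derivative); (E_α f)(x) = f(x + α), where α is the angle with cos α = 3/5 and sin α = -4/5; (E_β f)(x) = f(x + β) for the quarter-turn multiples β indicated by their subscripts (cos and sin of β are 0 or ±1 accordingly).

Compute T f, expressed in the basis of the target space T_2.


E_pi/2 f = -(3/2)cos x + (7/2)cos 2x
E_alpha E_pi/2 f = -(9/10)cos x - (6/5)sin x - (49/50)cos 2x + (84/25)sin 2x
D E_alpha E_pi/2 f = -(6/5)cos x + (9/10)sin x + (168/25)cos 2x + (49/25)sin 2x
D (D ∘ E_alpha ∘ E_pi/2) f = (9/10)cos x + (6/5)sin x + (98/25)cos 2x - (336/25)sin 2x

g(x) = (9/10)cos x + (6/5)sin x + (98/25)cos 2x - (336/25)sin 2x


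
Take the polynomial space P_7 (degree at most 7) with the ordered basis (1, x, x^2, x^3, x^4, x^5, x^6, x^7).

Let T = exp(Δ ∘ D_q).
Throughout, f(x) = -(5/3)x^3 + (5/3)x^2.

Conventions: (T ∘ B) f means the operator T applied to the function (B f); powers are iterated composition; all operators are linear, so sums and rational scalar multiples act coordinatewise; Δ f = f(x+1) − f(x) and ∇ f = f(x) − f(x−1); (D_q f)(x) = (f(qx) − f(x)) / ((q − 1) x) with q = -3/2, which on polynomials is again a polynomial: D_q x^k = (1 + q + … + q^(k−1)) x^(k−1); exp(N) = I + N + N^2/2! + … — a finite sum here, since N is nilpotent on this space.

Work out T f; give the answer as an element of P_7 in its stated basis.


order-1 term: -(35/6)x - 15/4
the series for exp(Δ ∘ D_q) f terminates at order 1
exp(Δ ∘ D_q) f = -(5/3)x^3 + (5/3)x^2 - (35/6)x - 15/4

g(x) = -(5/3)x^3 + (5/3)x^2 - (35/6)x - 15/4


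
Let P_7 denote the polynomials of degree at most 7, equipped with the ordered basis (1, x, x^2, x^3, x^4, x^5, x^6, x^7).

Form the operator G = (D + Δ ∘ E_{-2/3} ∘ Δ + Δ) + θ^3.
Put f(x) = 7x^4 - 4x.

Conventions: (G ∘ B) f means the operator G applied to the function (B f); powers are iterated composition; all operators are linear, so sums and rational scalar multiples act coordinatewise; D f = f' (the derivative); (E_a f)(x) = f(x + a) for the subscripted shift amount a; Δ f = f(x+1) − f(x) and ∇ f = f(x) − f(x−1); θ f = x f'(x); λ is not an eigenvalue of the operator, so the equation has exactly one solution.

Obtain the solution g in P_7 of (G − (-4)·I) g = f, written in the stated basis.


the result is g(x) = (7/68)x^4 - (14/527)x^3 - (35/248)x^2 - (4671/5270)x + 115709/252960

write g with unknown coordinates in the stated basis and equate coefficients in (G − (-4)·I) g = f
solving from the highest basis element down gives g = (7/68)x^4 - (14/527)x^3 - (35/248)x^2 - (4671/5270)x + 115709/252960
check: G g = (112/17)x^4 + (56/527)x^3 + (35/62)x^2 - (1198/2635)x - 115709/63240
so G g − (-4)·g = 7x^4 - 4x = f ✓


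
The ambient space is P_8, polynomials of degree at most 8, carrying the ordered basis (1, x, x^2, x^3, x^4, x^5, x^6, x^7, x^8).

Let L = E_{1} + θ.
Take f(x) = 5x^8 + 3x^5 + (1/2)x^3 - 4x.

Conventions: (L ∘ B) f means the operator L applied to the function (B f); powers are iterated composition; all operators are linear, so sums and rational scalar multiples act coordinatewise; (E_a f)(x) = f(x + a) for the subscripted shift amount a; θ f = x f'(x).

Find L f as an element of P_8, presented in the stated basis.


E_{1} f = 5x^8 + 40x^7 + 140x^6 + 283x^5 + 365x^4 + (621/2)x^3 + (343/2)x^2 + (105/2)x + 9/2
θ f = 40x^8 + 15x^5 + (3/2)x^3 - 4x
(E_{1} + θ) f = 45x^8 + 40x^7 + 140x^6 + 298x^5 + 365x^4 + 312x^3 + (343/2)x^2 + (97/2)x + 9/2

g(x) = 45x^8 + 40x^7 + 140x^6 + 298x^5 + 365x^4 + 312x^3 + (343/2)x^2 + (97/2)x + 9/2


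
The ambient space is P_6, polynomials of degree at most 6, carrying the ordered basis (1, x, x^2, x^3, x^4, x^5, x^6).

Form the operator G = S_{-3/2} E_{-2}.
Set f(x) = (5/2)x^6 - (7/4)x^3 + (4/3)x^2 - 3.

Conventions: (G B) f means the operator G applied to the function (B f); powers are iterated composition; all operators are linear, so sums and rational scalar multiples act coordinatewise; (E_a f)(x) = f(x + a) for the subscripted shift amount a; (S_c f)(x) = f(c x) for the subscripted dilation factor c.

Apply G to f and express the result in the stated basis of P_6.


g(x) = (3645/128)x^6 + (3645/16)x^5 + (6075/8)x^4 + (43389/32)x^3 + (11013/8)x^2 + (1519/2)x + 529/3

E_{-2} f = (5/2)x^6 - 30x^5 + 150x^4 - (1607/4)x^3 + (3671/6)x^2 - (1519/3)x + 529/3
S_{-3/2} E_{-2} f = (3645/128)x^6 + (3645/16)x^5 + (6075/8)x^4 + (43389/32)x^3 + (11013/8)x^2 + (1519/2)x + 529/3


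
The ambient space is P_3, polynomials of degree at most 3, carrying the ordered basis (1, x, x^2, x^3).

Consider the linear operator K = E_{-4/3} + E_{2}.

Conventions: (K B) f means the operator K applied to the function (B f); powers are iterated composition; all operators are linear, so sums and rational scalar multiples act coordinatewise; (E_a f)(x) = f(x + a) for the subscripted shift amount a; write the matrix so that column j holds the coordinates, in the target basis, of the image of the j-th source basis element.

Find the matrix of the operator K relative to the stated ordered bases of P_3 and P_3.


the matrix is [[2, 2/3, 52/9, 152/27]; [0, 2, 4/3, 52/3]; [0, 0, 2, 2]; [0, 0, 0, 2]] (rows listed top to bottom)

image of 1: 2
image of x: 2x + 2/3
image of x^2: 2x^2 + (4/3)x + 52/9
image of x^3: 2x^3 + 2x^2 + (52/3)x + 152/27
each image's coordinates form column j of the matrix


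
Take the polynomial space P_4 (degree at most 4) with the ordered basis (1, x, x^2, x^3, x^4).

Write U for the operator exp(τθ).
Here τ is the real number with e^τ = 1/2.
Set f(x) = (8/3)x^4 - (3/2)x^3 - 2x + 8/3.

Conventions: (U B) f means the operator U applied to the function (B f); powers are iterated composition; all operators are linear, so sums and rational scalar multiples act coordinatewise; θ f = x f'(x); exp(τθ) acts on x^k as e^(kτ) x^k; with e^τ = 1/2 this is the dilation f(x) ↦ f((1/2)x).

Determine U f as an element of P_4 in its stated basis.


exp(τθ) x^k = e^(kτ) x^k; with e^τ = 1/2 this sends x^k to (1/2)^k x^k
x ↦ 1/2 x
x^3 ↦ 1/8 x^3
x^4 ↦ 1/16 x^4
applying this coordinatewise to f: exp(τθ) f = (1/6)x^4 - (3/16)x^3 - x + 8/3

the image equals g(x) = (1/6)x^4 - (3/16)x^3 - x + 8/3


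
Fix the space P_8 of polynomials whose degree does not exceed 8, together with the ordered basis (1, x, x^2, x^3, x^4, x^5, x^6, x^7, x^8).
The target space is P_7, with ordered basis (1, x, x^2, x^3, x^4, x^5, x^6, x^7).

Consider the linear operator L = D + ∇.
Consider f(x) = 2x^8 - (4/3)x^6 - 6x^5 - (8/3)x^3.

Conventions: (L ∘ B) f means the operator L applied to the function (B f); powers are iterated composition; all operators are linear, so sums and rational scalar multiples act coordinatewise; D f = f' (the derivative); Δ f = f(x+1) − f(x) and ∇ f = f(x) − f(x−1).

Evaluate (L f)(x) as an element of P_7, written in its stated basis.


D f = 16x^7 - 8x^5 - 30x^4 - 8x^2
∇ f = 16x^7 - 56x^6 + 104x^5 - 150x^4 + (436/3)x^3 - 104x^2 + 46x - 28/3
(D + ∇) f = 32x^7 - 56x^6 + 96x^5 - 180x^4 + (436/3)x^3 - 112x^2 + 46x - 28/3

the image equals g(x) = 32x^7 - 56x^6 + 96x^5 - 180x^4 + (436/3)x^3 - 112x^2 + 46x - 28/3


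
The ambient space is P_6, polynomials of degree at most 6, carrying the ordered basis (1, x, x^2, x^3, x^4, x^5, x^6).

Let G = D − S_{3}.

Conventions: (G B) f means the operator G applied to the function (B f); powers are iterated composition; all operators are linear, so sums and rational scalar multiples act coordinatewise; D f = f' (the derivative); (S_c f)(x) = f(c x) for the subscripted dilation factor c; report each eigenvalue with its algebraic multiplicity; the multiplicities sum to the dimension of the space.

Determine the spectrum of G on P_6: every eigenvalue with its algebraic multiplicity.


image of 1: -1
image of x: -3x + 1
image of x^2: -9x^2 + 2x
image of x^3: -27x^3 + 3x^2
image of x^4: -81x^4 + 4x^3
image of x^5: -243x^5 + 5x^4
image of x^6: -729x^6 + 6x^5
the matrix is upper triangular; its diagonal is (-1, -3, -9, -27, -81, -243, -729)
for a triangular matrix the eigenvalues are the diagonal entries, with algebraic multiplicity their repetition count

λ = -729 (multiplicity 1), λ = -243 (multiplicity 1), λ = -81 (multiplicity 1), λ = -27 (multiplicity 1), λ = -9 (multiplicity 1), λ = -3 (multiplicity 1), λ = -1 (multiplicity 1)


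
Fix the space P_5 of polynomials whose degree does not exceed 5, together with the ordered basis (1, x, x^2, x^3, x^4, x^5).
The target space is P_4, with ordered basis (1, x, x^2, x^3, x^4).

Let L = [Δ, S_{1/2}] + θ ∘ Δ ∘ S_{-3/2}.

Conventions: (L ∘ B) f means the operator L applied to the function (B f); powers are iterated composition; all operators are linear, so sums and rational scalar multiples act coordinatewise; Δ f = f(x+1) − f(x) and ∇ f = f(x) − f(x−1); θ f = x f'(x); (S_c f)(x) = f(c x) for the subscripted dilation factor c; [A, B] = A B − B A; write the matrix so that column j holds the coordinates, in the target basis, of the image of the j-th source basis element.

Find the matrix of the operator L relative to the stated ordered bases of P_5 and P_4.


the matrix is [[0, -1/2, -3/4, -7/8, -15/16, -31/32]; [0, 0, 4, -45/4, 37/2, -645/16]; [0, 0, 0, -165/8, 477/8, -2465/16]; [0, 0, 0, 0, 121/2, -915/4]; [0, 0, 0, 0, 0, -4865/32]] (rows listed top to bottom)

image of 1: 0
image of x: -1/2
image of x^2: 4x - 3/4
image of x^3: -(165/8)x^2 - (45/4)x - 7/8
image of x^4: (121/2)x^3 + (477/8)x^2 + (37/2)x - 15/16
image of x^5: -(4865/32)x^4 - (915/4)x^3 - (2465/16)x^2 - (645/16)x - 31/32
each image's coordinates form column j of the matrix


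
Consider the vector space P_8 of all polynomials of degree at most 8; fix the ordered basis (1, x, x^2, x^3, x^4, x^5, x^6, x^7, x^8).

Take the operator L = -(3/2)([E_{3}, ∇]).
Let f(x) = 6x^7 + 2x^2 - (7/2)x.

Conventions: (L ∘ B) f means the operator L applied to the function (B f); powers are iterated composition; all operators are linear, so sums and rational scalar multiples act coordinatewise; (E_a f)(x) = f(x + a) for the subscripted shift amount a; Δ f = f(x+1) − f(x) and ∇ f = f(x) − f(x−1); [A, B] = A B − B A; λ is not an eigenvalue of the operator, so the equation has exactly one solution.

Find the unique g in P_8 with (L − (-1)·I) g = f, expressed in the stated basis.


the result is g(x) = 6x^7 + 2x^2 - (7/2)x

write g with unknown coordinates in the stated basis and equate coefficients in (L − (-1)·I) g = f
solving from the highest basis element down gives g = 6x^7 + 2x^2 - (7/2)x
check: L g = 0
so L g − (-1)·g = 6x^7 + 2x^2 - (7/2)x = f ✓


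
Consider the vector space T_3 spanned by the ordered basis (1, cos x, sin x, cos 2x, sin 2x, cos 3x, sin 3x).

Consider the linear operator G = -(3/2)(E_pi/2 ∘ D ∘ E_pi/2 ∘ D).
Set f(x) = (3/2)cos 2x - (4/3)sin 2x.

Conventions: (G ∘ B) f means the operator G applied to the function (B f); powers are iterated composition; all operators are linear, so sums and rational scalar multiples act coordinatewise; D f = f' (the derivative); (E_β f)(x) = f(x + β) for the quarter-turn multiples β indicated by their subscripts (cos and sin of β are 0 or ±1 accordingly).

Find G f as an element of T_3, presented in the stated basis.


the image equals g(x) = 9cos 2x - 8sin 2x

D f = -(8/3)cos 2x - 3sin 2x
E_pi/2 D f = (8/3)cos 2x + 3sin 2x
D E_pi/2 D f = 6cos 2x - (16/3)sin 2x
E_pi/2 (D ∘ E_pi/2 ∘ D) f = -6cos 2x + (16/3)sin 2x
(-(3/2)(E_pi/2 ∘ D ∘ E_pi/2 ∘ D)) f = 9cos 2x - 8sin 2x


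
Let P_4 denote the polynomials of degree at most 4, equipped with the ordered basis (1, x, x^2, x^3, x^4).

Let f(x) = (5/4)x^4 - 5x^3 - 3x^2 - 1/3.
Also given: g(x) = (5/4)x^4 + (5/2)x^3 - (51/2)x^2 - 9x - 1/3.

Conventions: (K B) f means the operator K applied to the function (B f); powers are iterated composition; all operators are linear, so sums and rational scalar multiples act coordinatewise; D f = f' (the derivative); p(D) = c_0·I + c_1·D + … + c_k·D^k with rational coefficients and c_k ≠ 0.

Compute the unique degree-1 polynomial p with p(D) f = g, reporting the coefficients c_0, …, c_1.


D^0 f = (5/4)x^4 - 5x^3 - 3x^2 - 1/3
D^1 f = 5x^3 - 15x^2 - 6x
matching coefficients of g against c_0 f + c_1 Df + … from the top degree down determines the c_i
solution: c_0 = 1, c_1 = 3/2

c_0 = 1, c_1 = 3/2


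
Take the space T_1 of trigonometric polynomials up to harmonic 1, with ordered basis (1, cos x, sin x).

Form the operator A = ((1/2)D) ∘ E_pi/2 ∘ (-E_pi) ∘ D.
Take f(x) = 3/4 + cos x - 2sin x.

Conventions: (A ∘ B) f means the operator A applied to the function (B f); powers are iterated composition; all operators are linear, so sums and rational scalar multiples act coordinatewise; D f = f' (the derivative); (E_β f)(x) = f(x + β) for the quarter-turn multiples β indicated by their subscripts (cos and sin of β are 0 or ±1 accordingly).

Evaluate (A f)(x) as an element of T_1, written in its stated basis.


D f = -2cos x - sin x
E_pi D f = 2cos x + sin x
(-E_pi) D f = -2cos x - sin x
E_pi/2 (-E_pi) D f = -cos x + 2sin x
D E_pi/2 (-E_pi) D f = 2cos x + sin x
((1/2)D) E_pi/2 (-E_pi) D f = cos x + (1/2)sin x

the result is g(x) = cos x + (1/2)sin x


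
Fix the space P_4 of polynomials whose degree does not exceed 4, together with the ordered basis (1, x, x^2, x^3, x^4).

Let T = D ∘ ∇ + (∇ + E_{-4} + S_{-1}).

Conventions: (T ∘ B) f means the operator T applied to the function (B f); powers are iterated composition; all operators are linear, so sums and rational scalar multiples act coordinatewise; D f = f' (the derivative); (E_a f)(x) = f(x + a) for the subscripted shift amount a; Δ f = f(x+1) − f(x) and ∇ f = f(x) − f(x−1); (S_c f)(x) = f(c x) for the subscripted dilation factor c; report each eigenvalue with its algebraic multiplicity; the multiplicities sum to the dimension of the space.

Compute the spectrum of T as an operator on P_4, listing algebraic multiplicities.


λ = 0 (multiplicity 2), λ = 2 (multiplicity 3)

image of 1: 2
image of x: -3
image of x^2: 2x^2 - 6x + 17
image of x^3: -9x^2 + 51x - 66
image of x^4: 2x^4 - 12x^3 + 102x^2 - 264x + 259
the matrix is upper triangular; its diagonal is (2, 0, 2, 0, 2)
for a triangular matrix the eigenvalues are the diagonal entries, with algebraic multiplicity their repetition count


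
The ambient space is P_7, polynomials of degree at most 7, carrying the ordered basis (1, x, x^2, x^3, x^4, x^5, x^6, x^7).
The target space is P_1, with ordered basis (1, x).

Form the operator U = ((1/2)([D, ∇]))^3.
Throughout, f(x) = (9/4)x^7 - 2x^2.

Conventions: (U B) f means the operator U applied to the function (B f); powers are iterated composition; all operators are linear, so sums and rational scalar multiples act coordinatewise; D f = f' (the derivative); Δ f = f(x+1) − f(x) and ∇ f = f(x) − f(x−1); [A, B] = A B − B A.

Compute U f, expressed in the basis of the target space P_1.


the result is g(x) = 0

∇ f = (63/4)x^6 - (189/4)x^5 + (315/4)x^4 - (315/4)x^3 + (189/4)x^2 - (79/4)x + 17/4
D ∇ f = (189/2)x^5 - (945/4)x^4 + 315x^3 - (945/4)x^2 + (189/2)x - 79/4
D f = (63/4)x^6 - 4x
∇ D f = (189/2)x^5 - (945/4)x^4 + 315x^3 - (945/4)x^2 + (189/2)x - 79/4
[D, ∇] f = 0
((1/2)([D, ∇])) f = 0
∇ ((1/2)([D, ∇])) f = 0
D ∇ ((1/2)([D, ∇])) f = 0
D ((1/2)([D, ∇])) f = 0
∇ D ((1/2)([D, ∇])) f = 0
[D, ∇] ((1/2)([D, ∇])) f = 0
((1/2)([D, ∇])) ((1/2)([D, ∇])) f = 0
∇ ((1/2)([D, ∇])) ((1/2)([D, ∇])) f = 0
D ∇ ((1/2)([D, ∇])) ((1/2)([D, ∇])) f = 0
D ((1/2)([D, ∇])) ((1/2)([D, ∇])) f = 0
∇ D ((1/2)([D, ∇])) ((1/2)([D, ∇])) f = 0
[D, ∇] ((1/2)([D, ∇])) ((1/2)([D, ∇])) f = 0
((1/2)([D, ∇])) ((1/2)([D, ∇])) ((1/2)([D, ∇])) f = 0


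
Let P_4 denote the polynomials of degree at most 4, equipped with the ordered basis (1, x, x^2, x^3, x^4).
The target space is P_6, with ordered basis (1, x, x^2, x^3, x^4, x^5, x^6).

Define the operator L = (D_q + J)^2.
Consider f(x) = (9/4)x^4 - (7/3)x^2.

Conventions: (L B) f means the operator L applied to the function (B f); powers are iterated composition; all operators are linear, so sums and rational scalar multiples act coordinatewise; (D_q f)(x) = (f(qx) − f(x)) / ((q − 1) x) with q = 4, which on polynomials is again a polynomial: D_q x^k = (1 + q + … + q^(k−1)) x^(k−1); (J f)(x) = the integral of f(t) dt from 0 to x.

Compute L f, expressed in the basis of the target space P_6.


the image equals g(x) = (3/40)x^6 + (144769/720)x^4 + (47929/12)x^2 - 35/3

D_q f = (765/4)x^3 - (35/3)x
J f = (9/20)x^5 - (7/9)x^3
(D_q + J) f = (9/20)x^5 + (6857/36)x^3 - (35/3)x
D_q (D_q + J) f = (3069/20)x^4 + (47999/12)x^2 - 35/3
J (D_q + J) f = (3/40)x^6 + (6857/144)x^4 - (35/6)x^2
(D_q + J) (D_q + J) f = (3/40)x^6 + (144769/720)x^4 + (47929/12)x^2 - 35/3
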